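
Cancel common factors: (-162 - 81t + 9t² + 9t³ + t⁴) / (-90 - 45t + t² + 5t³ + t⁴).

(18 + 9t + t²)/(10 + 5t + t²)

Repeated division with remainder:
  t⁴ + 9t³ + 9t² - 81t - 162 = (t⁴ + 5t³ + t² - 45t - 90) + (4t³ + 8t² - 36t - 72)
  t⁴ + 5t³ + t² - 45t - 90 = ((1/4)t + 3/4)(4t³ + 8t² - 36t - 72) + (4t² - 36)
  4t³ + 8t² - 36t - 72 = (t + 2)(4t² - 36) + (0)
Last nonzero remainder: 4t² - 36. Dividing through by 4 gives the monic gcd t² - 9.
Cancel t² - 9 from numerator and denominator to get the reduced form.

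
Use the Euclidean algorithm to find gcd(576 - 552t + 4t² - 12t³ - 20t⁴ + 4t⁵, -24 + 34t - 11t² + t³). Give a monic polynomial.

6 - 7t + t²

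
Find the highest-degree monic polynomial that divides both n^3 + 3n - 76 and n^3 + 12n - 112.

n - 4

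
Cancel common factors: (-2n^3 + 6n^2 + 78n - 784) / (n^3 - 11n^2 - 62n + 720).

(-2n^2 + 22n - 98)/(n^2 - 19n + 90)

By polynomial division,
  -2n^3 + 6n^2 + 78n - 784 = (-2)(n^3 - 11n^2 - 62n + 720) + (-16n^2 - 46n + 656)
  n^3 - 11n^2 - 62n + 720 = (-(1/16)n + 111/128)(-16n^2 - 46n + 656) + ((1209/64)n + 1209/8)
  -16n^2 - 46n + 656 = (-(1024/1209)n + 5248/1209)((1209/64)n + 1209/8) + (0)
Last nonzero remainder: (1209/64)n + 1209/8. Dividing through by 1209/64 gives the monic gcd n + 8.
Cancel n + 8 from numerator and denominator to get the reduced form.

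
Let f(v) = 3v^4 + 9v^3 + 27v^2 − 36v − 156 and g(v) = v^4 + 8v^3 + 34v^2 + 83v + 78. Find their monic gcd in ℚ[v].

Apply the Euclidean algorithm:
  3v^4 + 9v^3 + 27v^2 − 36v − 156 = (3)(v^4 + 8v^3 + 34v^2 + 83v + 78) + (−15v^3 − 75v^2 − 285v − 390)
  v^4 + 8v^3 + 34v^2 + 83v + 78 = (−(1/15)v − 1/5)(−15v^3 − 75v^2 − 285v − 390) + (0)
Last nonzero remainder: −15v^3 − 75v^2 − 285v − 390. Dividing through by −15 gives the monic gcd v^3 + 5v^2 + 19v + 26.

v^3 + 5v^2 + 19v + 26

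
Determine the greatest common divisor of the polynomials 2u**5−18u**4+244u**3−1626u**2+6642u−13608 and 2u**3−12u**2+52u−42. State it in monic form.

u**2−5u+21

Apply the Euclidean algorithm:
  2u**5−18u**4+244u**3−1626u**2+6642u−13608 = (u**2−3u+78)(2u**3−12u**2+52u−42) + (−492u**2+2460u−10332)
  2u**3−12u**2+52u−42 = (−(1/246)u+1/246)(−492u**2+2460u−10332) + (0)
Last nonzero remainder: −492u**2+2460u−10332. Dividing through by −492 gives the monic gcd u**2−5u+21.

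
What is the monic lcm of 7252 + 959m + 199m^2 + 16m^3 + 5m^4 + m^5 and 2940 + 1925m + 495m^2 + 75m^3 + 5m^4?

By polynomial division,
  m^5 + 5m^4 + 16m^3 + 199m^2 + 959m + 7252 = ((1/5)m - 2)(5m^4 + 75m^3 + 495m^2 + 1925m + 2940) + (67m^3 + 804m^2 + 4221m + 13132)
  5m^4 + 75m^3 + 495m^2 + 1925m + 2940 = ((5/67)m + 15/67)(67m^3 + 804m^2 + 4221m + 13132) + (0)
Last nonzero remainder: 67m^3 + 804m^2 + 4221m + 13132. Dividing through by 67 gives the monic gcd m^3 + 12m^2 + 63m + 196.
Then lcm(f, g) = f·g / gcd(f, g); expanding and making the result monic gives the answer.

21756 + 10129m + 1556m^2 + 247m^3 + 31m^4 + 8m^5 + m^6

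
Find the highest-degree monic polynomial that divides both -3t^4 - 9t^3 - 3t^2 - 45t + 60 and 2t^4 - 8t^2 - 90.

Apply the Euclidean algorithm:
  -3t^4 - 9t^3 - 3t^2 - 45t + 60 = (-3/2)(2t^4 - 8t^2 - 90) + (-9t^3 - 15t^2 - 45t - 75)
  2t^4 - 8t^2 - 90 = (-(2/9)t + 10/27)(-9t^3 - 15t^2 - 45t - 75) + (-(112/9)t^2 - 560/9)
  -9t^3 - 15t^2 - 45t - 75 = ((81/112)t + 135/112)(-(112/9)t^2 - 560/9) + (0)
Last nonzero remainder: -(112/9)t^2 - 560/9. Dividing through by -112/9 gives the monic gcd t^2 + 5.

t^2 + 5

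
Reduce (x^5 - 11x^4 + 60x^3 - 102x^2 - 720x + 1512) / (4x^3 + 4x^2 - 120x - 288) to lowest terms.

Euclidean algorithm in ℚ[x]:
  x^5 - 11x^4 + 60x^3 - 102x^2 - 720x + 1512 = ((1/4)x^2 - 3x + 51/2)(4x^3 + 4x^2 - 120x - 288) + (-492x^2 + 1476x + 8856)
  4x^3 + 4x^2 - 120x - 288 = (-(1/123)x - 4/123)(-492x^2 + 1476x + 8856) + (0)
Last nonzero remainder: -492x^2 + 1476x + 8856. Dividing through by -492 gives the monic gcd x^2 - 3x - 18.
Cancel x^2 - 3x - 18 from numerator and denominator to get the reduced form.

(x^3 - 8x^2 + 54x - 84)/(4x + 16)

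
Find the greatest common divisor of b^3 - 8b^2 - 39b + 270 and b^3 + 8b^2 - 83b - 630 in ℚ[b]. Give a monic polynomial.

Euclidean algorithm in ℚ[b]:
  b^3 - 8b^2 - 39b + 270 = (b^3 + 8b^2 - 83b - 630) + (-16b^2 + 44b + 900)
  b^3 + 8b^2 - 83b - 630 = (-(1/16)b - 43/64)(-16b^2 + 44b + 900) + ((45/16)b - 405/16)
  -16b^2 + 44b + 900 = (-(256/45)b - 320/9)((45/16)b - 405/16) + (0)
Last nonzero remainder: (45/16)b - 405/16. Dividing through by 45/16 gives the monic gcd b - 9.

b - 9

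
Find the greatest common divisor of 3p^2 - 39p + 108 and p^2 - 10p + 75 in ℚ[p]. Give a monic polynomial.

By polynomial division,
  3p^2 - 39p + 108 = (3)(p^2 - 10p + 75) + (-9p - 117)
  p^2 - 10p + 75 = (-(1/9)p + 23/9)(-9p - 117) + (374)
  -9p - 117 = (-(9/374)p - 117/374)(374) + (0)
The last nonzero remainder is the constant 374, so the polynomials are coprime and gcd = 1.

1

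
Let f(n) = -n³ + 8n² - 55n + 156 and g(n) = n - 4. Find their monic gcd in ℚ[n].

n - 4

Repeated division with remainder:
  -n³ + 8n² - 55n + 156 = (-n² + 4n - 39)(n - 4) + (0)
The last nonzero remainder n - 4 is already monic.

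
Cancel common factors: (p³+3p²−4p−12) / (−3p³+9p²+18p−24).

(−p²−p+6)/(3p²−15p+12)

Apply the Euclidean algorithm:
  p³+3p²−4p−12 = (−1/3)(−3p³+9p²+18p−24) + (6p²+2p−20)
  −3p³+9p²+18p−24 = (−(1/2)p+5/3)(6p²+2p−20) + ((14/3)p+28/3)
  6p²+2p−20 = ((9/7)p−15/7)((14/3)p+28/3) + (0)
Last nonzero remainder: (14/3)p+28/3. Dividing through by 14/3 gives the monic gcd p+2.
Cancel p+2 from numerator and denominator to get the reduced form.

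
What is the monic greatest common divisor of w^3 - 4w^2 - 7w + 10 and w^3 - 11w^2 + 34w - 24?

w - 1

By polynomial division,
  w^3 - 4w^2 - 7w + 10 = (w^3 - 11w^2 + 34w - 24) + (7w^2 - 41w + 34)
  w^3 - 11w^2 + 34w - 24 = ((1/7)w - 36/49)(7w^2 - 41w + 34) + (-(48/49)w + 48/49)
  7w^2 - 41w + 34 = (-(343/48)w + 833/24)(-(48/49)w + 48/49) + (0)
Last nonzero remainder: -(48/49)w + 48/49. Dividing through by -48/49 gives the monic gcd w - 1.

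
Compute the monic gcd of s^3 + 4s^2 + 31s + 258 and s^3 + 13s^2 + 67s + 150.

s + 6

Apply the Euclidean algorithm:
  s^3 + 4s^2 + 31s + 258 = (s^3 + 13s^2 + 67s + 150) + (-9s^2 - 36s + 108)
  s^3 + 13s^2 + 67s + 150 = (-(1/9)s - 1)(-9s^2 - 36s + 108) + (43s + 258)
  -9s^2 - 36s + 108 = (-(9/43)s + 18/43)(43s + 258) + (0)
Last nonzero remainder: 43s + 258. Dividing through by 43 gives the monic gcd s + 6.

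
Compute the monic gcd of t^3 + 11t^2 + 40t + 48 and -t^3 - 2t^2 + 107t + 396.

t + 4

By polynomial division,
  t^3 + 11t^2 + 40t + 48 = (-1)(-t^3 - 2t^2 + 107t + 396) + (9t^2 + 147t + 444)
  -t^3 - 2t^2 + 107t + 396 = (-(1/9)t + 43/27)(9t^2 + 147t + 444) + (-(700/9)t - 2800/9)
  9t^2 + 147t + 444 = (-(81/700)t - 999/700)(-(700/9)t - 2800/9) + (0)
Last nonzero remainder: -(700/9)t - 2800/9. Dividing through by -700/9 gives the monic gcd t + 4.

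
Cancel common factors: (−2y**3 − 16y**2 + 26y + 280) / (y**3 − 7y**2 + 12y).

Euclidean algorithm in ℚ[y]:
  −2y**3 − 16y**2 + 26y + 280 = (−2)(y**3 − 7y**2 + 12y) + (−30y**2 + 50y + 280)
  y**3 − 7y**2 + 12y = (−(1/30)y + 8/45)(−30y**2 + 50y + 280) + ((112/9)y − 448/9)
  −30y**2 + 50y + 280 = (−(135/56)y − 45/8)((112/9)y − 448/9) + (0)
Last nonzero remainder: (112/9)y − 448/9. Dividing through by 112/9 gives the monic gcd y − 4.
Cancel y − 4 from numerator and denominator to get the reduced form.

(−2y**2 − 24y − 70)/(y**2 − 3y)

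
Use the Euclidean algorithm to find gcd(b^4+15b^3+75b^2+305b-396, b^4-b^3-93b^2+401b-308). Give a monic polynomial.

b^2+10b-11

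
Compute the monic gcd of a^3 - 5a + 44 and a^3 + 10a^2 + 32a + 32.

Repeated division with remainder:
  a^3 - 5a + 44 = (a^3 + 10a^2 + 32a + 32) + (-10a^2 - 37a + 12)
  a^3 + 10a^2 + 32a + 32 = (-(1/10)a - 63/100)(-10a^2 - 37a + 12) + ((989/100)a + 989/25)
  -10a^2 - 37a + 12 = (-(1000/989)a + 300/989)((989/100)a + 989/25) + (0)
Last nonzero remainder: (989/100)a + 989/25. Dividing through by 989/100 gives the monic gcd a + 4.

a + 4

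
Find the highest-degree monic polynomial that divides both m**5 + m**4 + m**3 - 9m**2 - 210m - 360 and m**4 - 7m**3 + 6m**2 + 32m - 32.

m**2 - 2m - 8

Euclidean algorithm in ℚ[m]:
  m**5 + m**4 + m**3 - 9m**2 - 210m - 360 = (m + 8)(m**4 - 7m**3 + 6m**2 + 32m - 32) + (51m**3 - 89m**2 - 434m - 104)
  m**4 - 7m**3 + 6m**2 + 32m - 32 = ((1/51)m - 268/2601)(51m**3 - 89m**2 - 434m - 104) + ((13888/2601)m**2 - (27776/2601)m - 111104/2601)
  51m**3 - 89m**2 - 434m - 104 = ((132651/13888)m + 33813/13888)((13888/2601)m**2 - (27776/2601)m - 111104/2601) + (0)
Last nonzero remainder: (13888/2601)m**2 - (27776/2601)m - 111104/2601. Dividing through by 13888/2601 gives the monic gcd m**2 - 2m - 8.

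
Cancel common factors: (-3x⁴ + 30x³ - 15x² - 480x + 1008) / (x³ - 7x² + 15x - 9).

(-3x³ + 21x² + 48x - 336)/(x² - 4x + 3)

Apply the Euclidean algorithm:
  -3x⁴ + 30x³ - 15x² - 480x + 1008 = (-3x + 9)(x³ - 7x² + 15x - 9) + (93x² - 642x + 1089)
  x³ - 7x² + 15x - 9 = ((1/93)x - 1/961)(93x² - 642x + 1089) + ((2520/961)x - 7560/961)
  93x² - 642x + 1089 = ((29791/840)x - 116281/840)((2520/961)x - 7560/961) + (0)
Last nonzero remainder: (2520/961)x - 7560/961. Dividing through by 2520/961 gives the monic gcd x - 3.
Cancel x - 3 from numerator and denominator to get the reduced form.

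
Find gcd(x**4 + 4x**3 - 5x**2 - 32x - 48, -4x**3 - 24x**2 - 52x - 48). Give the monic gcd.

Euclidean algorithm in ℚ[x]:
  x**4 + 4x**3 - 5x**2 - 32x - 48 = (-(1/4)x + 1/2)(-4x**3 - 24x**2 - 52x - 48) + (-6x**2 - 18x - 24)
  -4x**3 - 24x**2 - 52x - 48 = ((2/3)x + 2)(-6x**2 - 18x - 24) + (0)
Last nonzero remainder: -6x**2 - 18x - 24. Dividing through by -6 gives the monic gcd x**2 + 3x + 4.

x**2 + 3x + 4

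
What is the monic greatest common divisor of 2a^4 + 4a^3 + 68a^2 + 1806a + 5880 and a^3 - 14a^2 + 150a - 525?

a^2 - 9a + 105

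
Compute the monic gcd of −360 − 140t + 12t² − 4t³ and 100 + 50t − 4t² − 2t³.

2 + t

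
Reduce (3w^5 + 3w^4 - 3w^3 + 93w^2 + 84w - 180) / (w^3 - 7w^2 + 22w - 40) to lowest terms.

(3w^3 + 12w^2 + 3w - 18)/(w - 4)

Euclidean algorithm in ℚ[w]:
  3w^5 + 3w^4 - 3w^3 + 93w^2 + 84w - 180 = (3w^2 + 24w + 99)(w^3 - 7w^2 + 22w - 40) + (378w^2 - 1134w + 3780)
  w^3 - 7w^2 + 22w - 40 = ((1/378)w - 2/189)(378w^2 - 1134w + 3780) + (0)
Last nonzero remainder: 378w^2 - 1134w + 3780. Dividing through by 378 gives the monic gcd w^2 - 3w + 10.
Cancel w^2 - 3w + 10 from numerator and denominator to get the reduced form.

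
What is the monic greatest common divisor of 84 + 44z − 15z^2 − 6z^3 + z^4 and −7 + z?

Repeated division with remainder:
  z^4 − 6z^3 − 15z^2 + 44z + 84 = (z^3 + z^2 − 8z − 12)(z − 7) + (0)
The last nonzero remainder z − 7 is already monic.

−7 + z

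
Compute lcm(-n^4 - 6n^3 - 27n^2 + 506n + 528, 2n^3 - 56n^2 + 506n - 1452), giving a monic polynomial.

Apply the Euclidean algorithm:
  -n^4 - 6n^3 - 27n^2 + 506n + 528 = (-(1/2)n - 17)(2n^3 - 56n^2 + 506n - 1452) + (-726n^2 + 8382n - 24156)
  2n^3 - 56n^2 + 506n - 1452 = (-(1/363)n + 181/3993)(-726n^2 + 8382n - 24156) + ((7200/121)n - 43200/121)
  -726n^2 + 8382n - 24156 = (-(14641/1200)n + 81191/1200)((7200/121)n - 43200/121) + (0)
Last nonzero remainder: (7200/121)n - 43200/121. Dividing through by 7200/121 gives the monic gcd n - 6.
Then lcm(f, g) = f·g / gcd(f, g); expanding and making the result monic gives the answer.

n^6 - 16n^5 + 16n^4 - 374n^3 + 13871n^2 - 49610n - 63888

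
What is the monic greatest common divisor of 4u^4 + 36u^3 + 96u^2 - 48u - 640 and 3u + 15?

u + 5

By polynomial division,
  4u^4 + 36u^3 + 96u^2 - 48u - 640 = ((4/3)u^3 + (16/3)u^2 + (16/3)u - 128/3)(3u + 15) + (0)
Last nonzero remainder: 3u + 15. Dividing through by 3 gives the monic gcd u + 5.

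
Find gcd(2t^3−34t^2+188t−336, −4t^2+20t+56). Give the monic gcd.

t−7

Euclidean algorithm in ℚ[t]:
  2t^3−34t^2+188t−336 = (−(1/2)t+6)(−4t^2+20t+56) + (96t−672)
  −4t^2+20t+56 = (−(1/24)t−1/12)(96t−672) + (0)
Last nonzero remainder: 96t−672. Dividing through by 96 gives the monic gcd t−7.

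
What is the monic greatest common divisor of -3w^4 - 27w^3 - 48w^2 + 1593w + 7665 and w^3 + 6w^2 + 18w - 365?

w^2 + 11w + 73

Apply the Euclidean algorithm:
  -3w^4 - 27w^3 - 48w^2 + 1593w + 7665 = (-3w - 9)(w^3 + 6w^2 + 18w - 365) + (60w^2 + 660w + 4380)
  w^3 + 6w^2 + 18w - 365 = ((1/60)w - 1/12)(60w^2 + 660w + 4380) + (0)
Last nonzero remainder: 60w^2 + 660w + 4380. Dividing through by 60 gives the monic gcd w^2 + 11w + 73.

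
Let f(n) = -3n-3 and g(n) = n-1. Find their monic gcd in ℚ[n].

1

Apply the Euclidean algorithm:
  -3n-3 = (-3)(n-1) + (-6)
  n-1 = (-(1/6)n+1/6)(-6) + (0)
The last nonzero remainder is the constant -6, so the polynomials are coprime and gcd = 1.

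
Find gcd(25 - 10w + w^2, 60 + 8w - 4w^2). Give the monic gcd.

-5 + w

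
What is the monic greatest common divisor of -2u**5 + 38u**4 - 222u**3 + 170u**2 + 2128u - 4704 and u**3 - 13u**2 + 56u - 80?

u**2 - 8u + 16

Euclidean algorithm in ℚ[u]:
  -2u**5 + 38u**4 - 222u**3 + 170u**2 + 2128u - 4704 = (-2u**2 + 12u + 46)(u**3 - 13u**2 + 56u - 80) + (-64u**2 + 512u - 1024)
  u**3 - 13u**2 + 56u - 80 = (-(1/64)u + 5/64)(-64u**2 + 512u - 1024) + (0)
Last nonzero remainder: -64u**2 + 512u - 1024. Dividing through by -64 gives the monic gcd u**2 - 8u + 16.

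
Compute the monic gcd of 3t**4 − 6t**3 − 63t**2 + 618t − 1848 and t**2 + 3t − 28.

Apply the Euclidean algorithm:
  3t**4 − 6t**3 − 63t**2 + 618t − 1848 = (3t**2 − 15t + 66)(t**2 + 3t − 28) + (0)
The last nonzero remainder t**2 + 3t − 28 is already monic.

t**2 + 3t − 28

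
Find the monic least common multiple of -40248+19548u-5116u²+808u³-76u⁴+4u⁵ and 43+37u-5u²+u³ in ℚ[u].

Repeated division with remainder:
  4u⁵-76u⁴+808u³-5116u²+19548u-40248 = (4u²-56u+380)(u³-5u²+37u+43) + (-1316u²+7896u-56588)
  u³-5u²+37u+43 = (-(1/1316)u-1/1316)(-1316u²+7896u-56588) + (0)
Last nonzero remainder: -1316u²+7896u-56588. Dividing through by -1316 gives the monic gcd u²-6u+43.
Then lcm(f, g) = f·g / gcd(f, g); expanding and making the result monic gives the answer.

-10062-5175u+3608u²-1077u³+183u⁴-18u⁵+u⁶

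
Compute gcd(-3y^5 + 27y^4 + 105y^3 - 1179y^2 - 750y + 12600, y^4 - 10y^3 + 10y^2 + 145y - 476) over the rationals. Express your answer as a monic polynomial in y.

Repeated division with remainder:
  -3y^5 + 27y^4 + 105y^3 - 1179y^2 - 750y + 12600 = (-3y - 3)(y^4 - 10y^3 + 10y^2 + 145y - 476) + (105y^3 - 714y^2 - 1743y + 11172)
  y^4 - 10y^3 + 10y^2 + 145y - 476 = ((1/105)y - 16/525)(105y^3 - 714y^2 - 1743y + 11172) + ((121/25)y^2 - (363/25)y - 3388/25)
  105y^3 - 714y^2 - 1743y + 11172 = ((2625/121)y - 9975/121)((121/25)y^2 - (363/25)y - 3388/25) + (0)
Last nonzero remainder: (121/25)y^2 - (363/25)y - 3388/25. Dividing through by 121/25 gives the monic gcd y^2 - 3y - 28.

y^2 - 3y - 28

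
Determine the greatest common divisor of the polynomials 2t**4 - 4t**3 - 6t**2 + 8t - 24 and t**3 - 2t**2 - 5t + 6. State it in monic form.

t**2 - t - 6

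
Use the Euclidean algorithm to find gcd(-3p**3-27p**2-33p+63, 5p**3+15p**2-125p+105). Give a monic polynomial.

p**2+6p-7

Repeated division with remainder:
  -3p**3-27p**2-33p+63 = (-3/5)(5p**3+15p**2-125p+105) + (-18p**2-108p+126)
  5p**3+15p**2-125p+105 = (-(5/18)p+5/6)(-18p**2-108p+126) + (0)
Last nonzero remainder: -18p**2-108p+126. Dividing through by -18 gives the monic gcd p**2+6p-7.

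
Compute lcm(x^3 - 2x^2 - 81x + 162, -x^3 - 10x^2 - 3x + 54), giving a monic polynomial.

x^4 + x^3 - 87x^2 - 81x + 486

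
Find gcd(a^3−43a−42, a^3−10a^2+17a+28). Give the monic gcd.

a^2−6a−7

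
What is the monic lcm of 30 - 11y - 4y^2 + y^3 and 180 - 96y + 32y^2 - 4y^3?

270 - 189y + 27y^2 + 10y^3 - 7y^4 + y^5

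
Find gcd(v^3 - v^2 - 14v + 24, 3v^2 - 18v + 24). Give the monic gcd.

v - 2

Repeated division with remainder:
  v^3 - v^2 - 14v + 24 = ((1/3)v + 5/3)(3v^2 - 18v + 24) + (8v - 16)
  3v^2 - 18v + 24 = ((3/8)v - 3/2)(8v - 16) + (0)
Last nonzero remainder: 8v - 16. Dividing through by 8 gives the monic gcd v - 2.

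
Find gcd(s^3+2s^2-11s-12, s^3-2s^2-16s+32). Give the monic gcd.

s+4

By polynomial division,
  s^3+2s^2-11s-12 = (s^3-2s^2-16s+32) + (4s^2+5s-44)
  s^3-2s^2-16s+32 = ((1/4)s-13/16)(4s^2+5s-44) + (-(15/16)s-15/4)
  4s^2+5s-44 = (-(64/15)s+176/15)(-(15/16)s-15/4) + (0)
Last nonzero remainder: -(15/16)s-15/4. Dividing through by -15/16 gives the monic gcd s+4.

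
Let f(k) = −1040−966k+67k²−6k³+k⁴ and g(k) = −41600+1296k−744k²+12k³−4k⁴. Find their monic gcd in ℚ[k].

104+3k+k²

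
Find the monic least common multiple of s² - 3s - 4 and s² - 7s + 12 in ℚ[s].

s³ - 6s² + 5s + 12

Repeated division with remainder:
  s² - 3s - 4 = (s² - 7s + 12) + (4s - 16)
  s² - 7s + 12 = ((1/4)s - 3/4)(4s - 16) + (0)
Last nonzero remainder: 4s - 16. Dividing through by 4 gives the monic gcd s - 4.
Then lcm(f, g) = f·g / gcd(f, g); expanding and making the result monic gives the answer.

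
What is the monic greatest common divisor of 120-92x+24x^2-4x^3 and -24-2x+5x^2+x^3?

-2+x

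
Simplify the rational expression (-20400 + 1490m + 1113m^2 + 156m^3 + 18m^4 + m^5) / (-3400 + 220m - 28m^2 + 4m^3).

Apply the Euclidean algorithm:
  m^5 + 18m^4 + 156m^3 + 1113m^2 + 1490m - 20400 = ((1/4)m^2 + (25/4)m + 69)(4m^3 - 28m^2 + 220m - 3400) + (2520m^2 + 7560m + 214200)
  4m^3 - 28m^2 + 220m - 3400 = ((1/630)m - 1/63)(2520m^2 + 7560m + 214200) + (0)
Last nonzero remainder: 2520m^2 + 7560m + 214200. Dividing through by 2520 gives the monic gcd m^2 + 3m + 85.
Cancel m^2 + 3m + 85 from numerator and denominator to get the reduced form.

(-240 + 26m + 15m^2 + m^3)/(-40 + 4m)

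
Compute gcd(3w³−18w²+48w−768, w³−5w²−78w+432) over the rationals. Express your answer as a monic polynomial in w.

w−8

By polynomial division,
  3w³−18w²+48w−768 = (3)(w³−5w²−78w+432) + (−3w²+282w−2064)
  w³−5w²−78w+432 = (−(1/3)w−89/3)(−3w²+282w−2064) + (7600w−60800)
  −3w²+282w−2064 = (−(3/7600)w+129/3800)(7600w−60800) + (0)
Last nonzero remainder: 7600w−60800. Dividing through by 7600 gives the monic gcd w−8.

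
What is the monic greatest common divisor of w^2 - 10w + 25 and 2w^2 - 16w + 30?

Repeated division with remainder:
  w^2 - 10w + 25 = (1/2)(2w^2 - 16w + 30) + (-2w + 10)
  2w^2 - 16w + 30 = (-w + 3)(-2w + 10) + (0)
Last nonzero remainder: -2w + 10. Dividing through by -2 gives the monic gcd w - 5.

w - 5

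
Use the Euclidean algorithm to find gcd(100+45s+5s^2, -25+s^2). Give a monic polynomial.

Repeated division with remainder:
  5s^2+45s+100 = (5)(s^2-25) + (45s+225)
  s^2-25 = ((1/45)s-1/9)(45s+225) + (0)
Last nonzero remainder: 45s+225. Dividing through by 45 gives the monic gcd s+5.

5+s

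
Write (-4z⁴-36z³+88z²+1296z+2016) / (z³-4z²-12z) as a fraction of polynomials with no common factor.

Repeated division with remainder:
  -4z⁴-36z³+88z²+1296z+2016 = (-4z-52)(z³-4z²-12z) + (-168z²+672z+2016)
  z³-4z²-12z = (-(1/168)z)(-168z²+672z+2016) + (0)
Last nonzero remainder: -168z²+672z+2016. Dividing through by -168 gives the monic gcd z²-4z-12.
Cancel z²-4z-12 from numerator and denominator to get the reduced form.

(-4z²-52z-168)/(z)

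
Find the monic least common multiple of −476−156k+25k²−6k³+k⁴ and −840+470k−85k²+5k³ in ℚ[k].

Apply the Euclidean algorithm:
  k⁴−6k³+25k²−156k−476 = ((1/5)k+11/5)(5k³−85k²+470k−840) + (118k²−1022k+1372)
  5k³−85k²+470k−840 = ((5/118)k−1230/3481)(118k²−1022k+1372) + ((176640/3481)k−1236480/3481)
  118k²−1022k+1372 = ((205379/88320)k−170569/44160)((176640/3481)k−1236480/3481) + (0)
Last nonzero remainder: (176640/3481)k−1236480/3481. Dividing through by 176640/3481 gives the monic gcd k−7.
Then lcm(f, g) = f·g / gcd(f, g); expanding and making the result monic gives the answer.

−11424+1016k+1684k²−550k³+109k⁴−16k⁵+k⁶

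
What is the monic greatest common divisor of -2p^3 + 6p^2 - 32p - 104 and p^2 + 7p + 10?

p + 2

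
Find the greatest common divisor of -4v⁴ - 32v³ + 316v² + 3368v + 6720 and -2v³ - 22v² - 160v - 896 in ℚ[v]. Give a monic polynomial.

Repeated division with remainder:
  -4v⁴ - 32v³ + 316v² + 3368v + 6720 = (2v - 6)(-2v³ - 22v² - 160v - 896) + (504v² + 4200v + 1344)
  -2v³ - 22v² - 160v - 896 = (-(1/252)v - 2/189)(504v² + 4200v + 1344) + (-(992/9)v - 7936/9)
  504v² + 4200v + 1344 = (-(567/124)v - 189/124)(-(992/9)v - 7936/9) + (0)
Last nonzero remainder: -(992/9)v - 7936/9. Dividing through by -992/9 gives the monic gcd v + 8.

v + 8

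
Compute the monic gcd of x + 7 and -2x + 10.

1

Repeated division with remainder:
  x + 7 = (-1/2)(-2x + 10) + (12)
  -2x + 10 = (-(1/6)x + 5/6)(12) + (0)
The last nonzero remainder is the constant 12, so the polynomials are coprime and gcd = 1.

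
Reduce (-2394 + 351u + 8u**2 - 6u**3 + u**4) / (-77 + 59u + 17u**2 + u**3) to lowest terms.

(-342 + 99u - 13u**2 + u**3)/(-11 + 10u + u**2)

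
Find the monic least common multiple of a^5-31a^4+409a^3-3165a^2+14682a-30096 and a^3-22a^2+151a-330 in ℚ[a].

a^6-36a^5+564a^4-5210a^3+30507a^2-103506a+150480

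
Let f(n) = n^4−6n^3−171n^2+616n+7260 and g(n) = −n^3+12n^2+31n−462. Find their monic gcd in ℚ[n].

By polynomial division,
  n^4−6n^3−171n^2+616n+7260 = (−n−6)(−n^3+12n^2+31n−462) + (−68n^2+340n+4488)
  −n^3+12n^2+31n−462 = ((1/68)n−7/68)(−68n^2+340n+4488) + (0)
Last nonzero remainder: −68n^2+340n+4488. Dividing through by −68 gives the monic gcd n^2−5n−66.

n^2−5n−66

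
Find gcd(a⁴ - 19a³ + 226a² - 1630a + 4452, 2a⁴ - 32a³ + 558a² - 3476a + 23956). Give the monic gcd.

Repeated division with remainder:
  a⁴ - 19a³ + 226a² - 1630a + 4452 = (1/2)(2a⁴ - 32a³ + 558a² - 3476a + 23956) + (-3a³ - 53a² + 108a - 7526)
  2a⁴ - 32a³ + 558a² - 3476a + 23956 = (-(2/3)a + 202/9)(-3a³ - 53a² + 108a - 7526) + ((16376/9)a² - (32752/3)a + 1735856/9)
  -3a³ - 53a² + 108a - 7526 = (-(27/16376)a - 639/16376)((16376/9)a² - (32752/3)a + 1735856/9) + (0)
Last nonzero remainder: (16376/9)a² - (32752/3)a + 1735856/9. Dividing through by 16376/9 gives the monic gcd a² - 6a + 106.

a² - 6a + 106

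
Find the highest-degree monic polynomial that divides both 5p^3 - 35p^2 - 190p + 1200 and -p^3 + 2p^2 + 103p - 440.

Repeated division with remainder:
  5p^3 - 35p^2 - 190p + 1200 = (-5)(-p^3 + 2p^2 + 103p - 440) + (-25p^2 + 325p - 1000)
  -p^3 + 2p^2 + 103p - 440 = ((1/25)p + 11/25)(-25p^2 + 325p - 1000) + (0)
Last nonzero remainder: -25p^2 + 325p - 1000. Dividing through by -25 gives the monic gcd p^2 - 13p + 40.

p^2 - 13p + 40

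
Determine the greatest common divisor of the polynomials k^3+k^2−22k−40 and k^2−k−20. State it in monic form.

Repeated division with remainder:
  k^3+k^2−22k−40 = (k+2)(k^2−k−20) + (0)
The last nonzero remainder k^2−k−20 is already monic.

k^2−k−20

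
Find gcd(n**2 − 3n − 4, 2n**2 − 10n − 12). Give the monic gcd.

Apply the Euclidean algorithm:
  n**2 − 3n − 4 = (1/2)(2n**2 − 10n − 12) + (2n + 2)
  2n**2 − 10n − 12 = (n − 6)(2n + 2) + (0)
Last nonzero remainder: 2n + 2. Dividing through by 2 gives the monic gcd n + 1.

n + 1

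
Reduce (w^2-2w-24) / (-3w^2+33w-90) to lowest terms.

Euclidean algorithm in ℚ[w]:
  w^2-2w-24 = (-1/3)(-3w^2+33w-90) + (9w-54)
  -3w^2+33w-90 = (-(1/3)w+5/3)(9w-54) + (0)
Last nonzero remainder: 9w-54. Dividing through by 9 gives the monic gcd w-6.
Cancel w-6 from numerator and denominator to get the reduced form.

(-w-4)/(3w-15)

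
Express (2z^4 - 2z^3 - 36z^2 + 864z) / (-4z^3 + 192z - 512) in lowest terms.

(-z^3 + 9z^2 - 54z)/(2z^2 - 16z + 32)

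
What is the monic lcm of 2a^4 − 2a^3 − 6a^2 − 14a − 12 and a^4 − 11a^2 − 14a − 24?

a^6 − 2a^5 − 14a^4 + 8a^3 + 37a^2 + 90a + 72

By polynomial division,
  2a^4 − 2a^3 − 6a^2 − 14a − 12 = (2)(a^4 − 11a^2 − 14a − 24) + (−2a^3 + 16a^2 + 14a + 36)
  a^4 − 11a^2 − 14a − 24 = (−(1/2)a − 4)(−2a^3 + 16a^2 + 14a + 36) + (60a^2 + 60a + 120)
  −2a^3 + 16a^2 + 14a + 36 = (−(1/30)a + 3/10)(60a^2 + 60a + 120) + (0)
Last nonzero remainder: 60a^2 + 60a + 120. Dividing through by 60 gives the monic gcd a^2 + a + 2.
Then lcm(f, g) = f·g / gcd(f, g); expanding and making the result monic gives the answer.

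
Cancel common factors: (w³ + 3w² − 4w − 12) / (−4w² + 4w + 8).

(−w² − 5w − 6)/(4w + 4)

By polynomial division,
  w³ + 3w² − 4w − 12 = (−(1/4)w − 1)(−4w² + 4w + 8) + (2w − 4)
  −4w² + 4w + 8 = (−2w − 2)(2w − 4) + (0)
Last nonzero remainder: 2w − 4. Dividing through by 2 gives the monic gcd w − 2.
Cancel w − 2 from numerator and denominator to get the reduced form.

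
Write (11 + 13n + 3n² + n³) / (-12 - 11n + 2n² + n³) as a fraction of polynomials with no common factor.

(11 + 2n + n²)/(-12 + n + n²)

Apply the Euclidean algorithm:
  n³ + 3n² + 13n + 11 = (n³ + 2n² - 11n - 12) + (n² + 24n + 23)
  n³ + 2n² - 11n - 12 = (n - 22)(n² + 24n + 23) + (494n + 494)
  n² + 24n + 23 = ((1/494)n + 23/494)(494n + 494) + (0)
Last nonzero remainder: 494n + 494. Dividing through by 494 gives the monic gcd n + 1.
Cancel n + 1 from numerator and denominator to get the reduced form.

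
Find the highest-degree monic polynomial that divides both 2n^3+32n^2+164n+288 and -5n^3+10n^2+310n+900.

n^2+8n+18

Euclidean algorithm in ℚ[n]:
  2n^3+32n^2+164n+288 = (-2/5)(-5n^3+10n^2+310n+900) + (36n^2+288n+648)
  -5n^3+10n^2+310n+900 = (-(5/36)n+25/18)(36n^2+288n+648) + (0)
Last nonzero remainder: 36n^2+288n+648. Dividing through by 36 gives the monic gcd n^2+8n+18.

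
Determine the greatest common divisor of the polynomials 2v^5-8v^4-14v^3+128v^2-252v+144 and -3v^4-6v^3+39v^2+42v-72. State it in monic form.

v^3-13v+12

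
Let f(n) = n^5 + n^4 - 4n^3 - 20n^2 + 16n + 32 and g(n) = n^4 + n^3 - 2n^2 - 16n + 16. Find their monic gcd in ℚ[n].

By polynomial division,
  n^5 + n^4 - 4n^3 - 20n^2 + 16n + 32 = (n)(n^4 + n^3 - 2n^2 - 16n + 16) + (-2n^3 - 4n^2 + 32)
  n^4 + n^3 - 2n^2 - 16n + 16 = (-(1/2)n + 1/2)(-2n^3 - 4n^2 + 32) + (0)
Last nonzero remainder: -2n^3 - 4n^2 + 32. Dividing through by -2 gives the monic gcd n^3 + 2n^2 - 16.

n^3 + 2n^2 - 16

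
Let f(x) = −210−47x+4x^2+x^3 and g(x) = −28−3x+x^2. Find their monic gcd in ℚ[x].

Repeated division with remainder:
  x^3+4x^2−47x−210 = (x+7)(x^2−3x−28) + (2x−14)
  x^2−3x−28 = ((1/2)x+2)(2x−14) + (0)
Last nonzero remainder: 2x−14. Dividing through by 2 gives the monic gcd x−7.

−7+x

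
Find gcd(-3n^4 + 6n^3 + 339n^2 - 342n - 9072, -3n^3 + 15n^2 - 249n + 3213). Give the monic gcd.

n - 9

By polynomial division,
  -3n^4 + 6n^3 + 339n^2 - 342n - 9072 = (n + 3)(-3n^3 + 15n^2 - 249n + 3213) + (543n^2 - 2808n - 18711)
  -3n^3 + 15n^2 - 249n + 3213 = (-(1/181)n - 31/32761)(543n^2 - 2808n - 18711) + (-(11631228/32761)n + 104681052/32761)
  543n^2 - 2808n - 18711 = (-(5929741/3877076)n - 3243339/553868)(-(11631228/32761)n + 104681052/32761) + (0)
Last nonzero remainder: -(11631228/32761)n + 104681052/32761. Dividing through by -11631228/32761 gives the monic gcd n - 9.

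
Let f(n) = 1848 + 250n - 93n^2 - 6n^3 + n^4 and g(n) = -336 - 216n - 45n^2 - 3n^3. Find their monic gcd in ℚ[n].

Apply the Euclidean algorithm:
  n^4 - 6n^3 - 93n^2 + 250n + 1848 = (-(1/3)n + 7)(-3n^3 - 45n^2 - 216n - 336) + (150n^2 + 1650n + 4200)
  -3n^3 - 45n^2 - 216n - 336 = (-(1/50)n - 2/25)(150n^2 + 1650n + 4200) + (0)
Last nonzero remainder: 150n^2 + 1650n + 4200. Dividing through by 150 gives the monic gcd n^2 + 11n + 28.

28 + 11n + n^2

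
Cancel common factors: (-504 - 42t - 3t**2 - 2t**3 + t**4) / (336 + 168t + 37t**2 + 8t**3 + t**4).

(-6 + t)/(4 + t)

Euclidean algorithm in ℚ[t]:
  t**4 - 2t**3 - 3t**2 - 42t - 504 = (t**4 + 8t**3 + 37t**2 + 168t + 336) + (-10t**3 - 40t**2 - 210t - 840)
  t**4 + 8t**3 + 37t**2 + 168t + 336 = (-(1/10)t - 2/5)(-10t**3 - 40t**2 - 210t - 840) + (0)
Last nonzero remainder: -10t**3 - 40t**2 - 210t - 840. Dividing through by -10 gives the monic gcd t**3 + 4t**2 + 21t + 84.
Cancel t**3 + 4t**2 + 21t + 84 from numerator and denominator to get the reduced form.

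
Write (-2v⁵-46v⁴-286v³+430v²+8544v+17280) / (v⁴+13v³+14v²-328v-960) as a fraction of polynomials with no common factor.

(-2v³-40v²-246v-432)/(v²+10v+24)

Repeated division with remainder:
  -2v⁵-46v⁴-286v³+430v²+8544v+17280 = (-2v-20)(v⁴+13v³+14v²-328v-960) + (2v³+54v²+64v-1920)
  v⁴+13v³+14v²-328v-960 = ((1/2)v-7)(2v³+54v²+64v-1920) + (360v²+1080v-14400)
  2v³+54v²+64v-1920 = ((1/180)v+2/15)(360v²+1080v-14400) + (0)
Last nonzero remainder: 360v²+1080v-14400. Dividing through by 360 gives the monic gcd v²+3v-40.
Cancel v²+3v-40 from numerator and denominator to get the reduced form.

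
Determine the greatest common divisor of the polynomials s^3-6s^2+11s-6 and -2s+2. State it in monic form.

Apply the Euclidean algorithm:
  s^3-6s^2+11s-6 = (-(1/2)s^2+(5/2)s-3)(-2s+2) + (0)
Last nonzero remainder: -2s+2. Dividing through by -2 gives the monic gcd s-1.

s-1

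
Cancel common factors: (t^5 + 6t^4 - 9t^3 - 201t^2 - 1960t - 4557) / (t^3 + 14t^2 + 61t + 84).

(t^3 - 4t^2 + 10t - 217)/(t + 4)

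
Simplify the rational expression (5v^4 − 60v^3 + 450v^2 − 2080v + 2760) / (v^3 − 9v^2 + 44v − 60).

Euclidean algorithm in ℚ[v]:
  5v^4 − 60v^3 + 450v^2 − 2080v + 2760 = (5v − 15)(v^3 − 9v^2 + 44v − 60) + (95v^2 − 1120v + 1860)
  v^3 − 9v^2 + 44v − 60 = ((1/95)v + 53/1805)(95v^2 − 1120v + 1860) + ((20688/361)v − 41376/361)
  95v^2 − 1120v + 1860 = ((34295/20688)v − 55955/3448)((20688/361)v − 41376/361) + (0)
Last nonzero remainder: (20688/361)v − 41376/361. Dividing through by 20688/361 gives the monic gcd v − 2.
Cancel v − 2 from numerator and denominator to get the reduced form.

(5v^3 − 50v^2 + 350v − 1380)/(v^2 − 7v + 30)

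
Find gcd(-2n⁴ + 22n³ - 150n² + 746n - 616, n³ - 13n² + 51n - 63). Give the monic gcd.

n - 7

Repeated division with remainder:
  -2n⁴ + 22n³ - 150n² + 746n - 616 = (-2n - 4)(n³ - 13n² + 51n - 63) + (-100n² + 824n - 868)
  n³ - 13n² + 51n - 63 = (-(1/100)n + 119/2500)(-100n² + 824n - 868) + ((1936/625)n - 13552/625)
  -100n² + 824n - 868 = (-(15625/484)n + 19375/484)((1936/625)n - 13552/625) + (0)
Last nonzero remainder: (1936/625)n - 13552/625. Dividing through by 1936/625 gives the monic gcd n - 7.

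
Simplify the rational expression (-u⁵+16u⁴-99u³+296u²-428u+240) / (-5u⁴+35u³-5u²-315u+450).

(u²-6u+8)/(5u+15)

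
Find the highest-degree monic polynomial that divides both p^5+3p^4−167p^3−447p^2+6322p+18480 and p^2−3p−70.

p^2−3p−70

Apply the Euclidean algorithm:
  p^5+3p^4−167p^3−447p^2+6322p+18480 = (p^3+6p^2−79p−264)(p^2−3p−70) + (0)
The last nonzero remainder p^2−3p−70 is already monic.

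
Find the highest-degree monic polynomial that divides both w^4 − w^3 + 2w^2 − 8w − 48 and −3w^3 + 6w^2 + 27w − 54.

w − 3

Repeated division with remainder:
  w^4 − w^3 + 2w^2 − 8w − 48 = (−(1/3)w − 1/3)(−3w^3 + 6w^2 + 27w − 54) + (13w^2 − 17w − 66)
  −3w^3 + 6w^2 + 27w − 54 = (−(3/13)w + 27/169)(13w^2 − 17w − 66) + ((2448/169)w − 7344/169)
  13w^2 − 17w − 66 = ((2197/2448)w + 1859/1224)((2448/169)w − 7344/169) + (0)
Last nonzero remainder: (2448/169)w − 7344/169. Dividing through by 2448/169 gives the monic gcd w − 3.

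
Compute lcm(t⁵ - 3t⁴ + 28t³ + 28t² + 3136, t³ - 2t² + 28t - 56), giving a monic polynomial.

t⁶ - 5t⁵ + 34t⁴ - 28t³ - 56t² + 3136t - 6272

Euclidean algorithm in ℚ[t]:
  t⁵ - 3t⁴ + 28t³ + 28t² + 3136 = (t² - t - 2)(t³ - 2t² + 28t - 56) + (108t² + 3024)
  t³ - 2t² + 28t - 56 = ((1/108)t - 1/54)(108t² + 3024) + (0)
Last nonzero remainder: 108t² + 3024. Dividing through by 108 gives the monic gcd t² + 28.
Then lcm(f, g) = f·g / gcd(f, g); expanding and making the result monic gives the answer.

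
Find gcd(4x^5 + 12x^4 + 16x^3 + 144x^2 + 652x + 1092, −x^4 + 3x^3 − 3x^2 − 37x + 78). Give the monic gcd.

x^3 − x^2 + x + 39

By polynomial division,
  4x^5 + 12x^4 + 16x^3 + 144x^2 + 652x + 1092 = (−4x − 24)(−x^4 + 3x^3 − 3x^2 − 37x + 78) + (76x^3 − 76x^2 + 76x + 2964)
  −x^4 + 3x^3 − 3x^2 − 37x + 78 = (−(1/76)x + 1/38)(76x^3 − 76x^2 + 76x + 2964) + (0)
Last nonzero remainder: 76x^3 − 76x^2 + 76x + 2964. Dividing through by 76 gives the monic gcd x^3 − x^2 + x + 39.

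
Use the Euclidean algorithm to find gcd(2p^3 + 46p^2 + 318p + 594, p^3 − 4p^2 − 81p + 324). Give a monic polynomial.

p + 9

Repeated division with remainder:
  2p^3 + 46p^2 + 318p + 594 = (2)(p^3 − 4p^2 − 81p + 324) + (54p^2 + 480p − 54)
  p^3 − 4p^2 − 81p + 324 = ((1/54)p − 58/243)(54p^2 + 480p − 54) + ((2800/81)p + 2800/9)
  54p^2 + 480p − 54 = ((2187/1400)p − 243/1400)((2800/81)p + 2800/9) + (0)
Last nonzero remainder: (2800/81)p + 2800/9. Dividing through by 2800/81 gives the monic gcd p + 9.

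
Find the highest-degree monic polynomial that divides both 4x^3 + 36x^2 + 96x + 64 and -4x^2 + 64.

Repeated division with remainder:
  4x^3 + 36x^2 + 96x + 64 = (-x - 9)(-4x^2 + 64) + (160x + 640)
  -4x^2 + 64 = (-(1/40)x + 1/10)(160x + 640) + (0)
Last nonzero remainder: 160x + 640. Dividing through by 160 gives the monic gcd x + 4.

x + 4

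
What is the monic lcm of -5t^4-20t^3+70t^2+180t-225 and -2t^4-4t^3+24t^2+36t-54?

t^5+7t^4-2t^3-78t^2-63t+135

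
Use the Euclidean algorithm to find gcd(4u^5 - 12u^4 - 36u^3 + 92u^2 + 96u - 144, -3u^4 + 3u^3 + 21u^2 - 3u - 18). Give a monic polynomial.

u^3 - 2u^2 - 5u + 6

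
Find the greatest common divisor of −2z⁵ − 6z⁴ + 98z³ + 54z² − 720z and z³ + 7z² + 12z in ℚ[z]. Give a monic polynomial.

z² + 3z

By polynomial division,
  −2z⁵ − 6z⁴ + 98z³ + 54z² − 720z = (−2z² + 8z + 66)(z³ + 7z² + 12z) + (−504z² − 1512z)
  z³ + 7z² + 12z = (−(1/504)z − 1/126)(−504z² − 1512z) + (0)
Last nonzero remainder: −504z² − 1512z. Dividing through by −504 gives the monic gcd z² + 3z.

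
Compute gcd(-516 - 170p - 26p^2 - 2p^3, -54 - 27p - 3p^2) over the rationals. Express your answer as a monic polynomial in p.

6 + p

Repeated division with remainder:
  -2p^3 - 26p^2 - 170p - 516 = ((2/3)p + 8/3)(-3p^2 - 27p - 54) + (-62p - 372)
  -3p^2 - 27p - 54 = ((3/62)p + 9/62)(-62p - 372) + (0)
Last nonzero remainder: -62p - 372. Dividing through by -62 gives the monic gcd p + 6.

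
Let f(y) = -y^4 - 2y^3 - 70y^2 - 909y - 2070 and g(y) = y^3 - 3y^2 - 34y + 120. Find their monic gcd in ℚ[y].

y + 6

Euclidean algorithm in ℚ[y]:
  -y^4 - 2y^3 - 70y^2 - 909y - 2070 = (-y - 5)(y^3 - 3y^2 - 34y + 120) + (-119y^2 - 959y - 1470)
  y^3 - 3y^2 - 34y + 120 = (-(1/119)y + 188/2023)(-119y^2 - 959y - 1470) + ((12360/289)y + 74160/289)
  -119y^2 - 959y - 1470 = (-(34391/12360)y - 14161/2472)((12360/289)y + 74160/289) + (0)
Last nonzero remainder: (12360/289)y + 74160/289. Dividing through by 12360/289 gives the monic gcd y + 6.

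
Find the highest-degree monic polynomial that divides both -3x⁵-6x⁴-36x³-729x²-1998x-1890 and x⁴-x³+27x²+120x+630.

x²-6x+42

By polynomial division,
  -3x⁵-6x⁴-36x³-729x²-1998x-1890 = (-3x-9)(x⁴-x³+27x²+120x+630) + (36x³-126x²+972x+3780)
  x⁴-x³+27x²+120x+630 = ((1/36)x+5/72)(36x³-126x²+972x+3780) + ((35/4)x²-(105/2)x+735/2)
  36x³-126x²+972x+3780 = ((144/35)x+72/7)((35/4)x²-(105/2)x+735/2) + (0)
Last nonzero remainder: (35/4)x²-(105/2)x+735/2. Dividing through by 35/4 gives the monic gcd x²-6x+42.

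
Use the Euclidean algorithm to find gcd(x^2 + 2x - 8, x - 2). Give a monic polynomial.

x - 2

Apply the Euclidean algorithm:
  x^2 + 2x - 8 = (x + 4)(x - 2) + (0)
The last nonzero remainder x - 2 is already monic.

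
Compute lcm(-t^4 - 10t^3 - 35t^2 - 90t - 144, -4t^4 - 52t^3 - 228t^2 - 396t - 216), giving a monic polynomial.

Repeated division with remainder:
  -t^4 - 10t^3 - 35t^2 - 90t - 144 = (1/4)(-4t^4 - 52t^3 - 228t^2 - 396t - 216) + (3t^3 + 22t^2 + 9t - 90)
  -4t^4 - 52t^3 - 228t^2 - 396t - 216 = (-(4/3)t - 68/9)(3t^3 + 22t^2 + 9t - 90) + (-(448/9)t^2 - 448t - 896)
  3t^3 + 22t^2 + 9t - 90 = (-(27/448)t + 45/448)(-(448/9)t^2 - 448t - 896) + (0)
Last nonzero remainder: -(448/9)t^2 - 448t - 896. Dividing through by -448/9 gives the monic gcd t^2 + 9t + 18.
Then lcm(f, g) = f·g / gcd(f, g); expanding and making the result monic gives the answer.

t^6 + 14t^5 + 78t^4 + 260t^3 + 609t^2 + 846t + 432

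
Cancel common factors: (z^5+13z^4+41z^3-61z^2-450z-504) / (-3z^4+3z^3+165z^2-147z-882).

(-z^2-7z-12)/(3z-21)

Apply the Euclidean algorithm:
  z^5+13z^4+41z^3-61z^2-450z-504 = (-(1/3)z-14/3)(-3z^4+3z^3+165z^2-147z-882) + (110z^3+660z^2-1430z-4620)
  -3z^4+3z^3+165z^2-147z-882 = (-(3/110)z+21/110)(110z^3+660z^2-1430z-4620) + (0)
Last nonzero remainder: 110z^3+660z^2-1430z-4620. Dividing through by 110 gives the monic gcd z^3+6z^2-13z-42.
Cancel z^3+6z^2-13z-42 from numerator and denominator to get the reduced form.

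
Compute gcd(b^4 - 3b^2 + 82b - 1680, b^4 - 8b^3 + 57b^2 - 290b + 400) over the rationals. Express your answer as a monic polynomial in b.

b^2 - b + 40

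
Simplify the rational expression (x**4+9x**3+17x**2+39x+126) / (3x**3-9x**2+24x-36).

(x**2+10x+21)/(3x-6)

By polynomial division,
  x**4+9x**3+17x**2+39x+126 = ((1/3)x+4)(3x**3-9x**2+24x-36) + (45x**2-45x+270)
  3x**3-9x**2+24x-36 = ((1/15)x-2/15)(45x**2-45x+270) + (0)
Last nonzero remainder: 45x**2-45x+270. Dividing through by 45 gives the monic gcd x**2-x+6.
Cancel x**2-x+6 from numerator and denominator to get the reduced form.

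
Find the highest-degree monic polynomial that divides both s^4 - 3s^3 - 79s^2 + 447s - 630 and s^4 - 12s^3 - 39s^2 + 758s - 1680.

s^2 - 10s + 21

Euclidean algorithm in ℚ[s]:
  s^4 - 3s^3 - 79s^2 + 447s - 630 = (s^4 - 12s^3 - 39s^2 + 758s - 1680) + (9s^3 - 40s^2 - 311s + 1050)
  s^4 - 12s^3 - 39s^2 + 758s - 1680 = ((1/9)s - 68/81)(9s^3 - 40s^2 - 311s + 1050) + (-(3080/81)s^2 + (30800/81)s - 21560/27)
  9s^3 - 40s^2 - 311s + 1050 = (-(729/3080)s - 405/308)(-(3080/81)s^2 + (30800/81)s - 21560/27) + (0)
Last nonzero remainder: -(3080/81)s^2 + (30800/81)s - 21560/27. Dividing through by -3080/81 gives the monic gcd s^2 - 10s + 21.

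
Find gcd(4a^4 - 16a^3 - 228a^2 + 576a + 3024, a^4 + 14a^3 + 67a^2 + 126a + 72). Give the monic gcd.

Repeated division with remainder:
  4a^4 - 16a^3 - 228a^2 + 576a + 3024 = (4)(a^4 + 14a^3 + 67a^2 + 126a + 72) + (-72a^3 - 496a^2 + 72a + 2736)
  a^4 + 14a^3 + 67a^2 + 126a + 72 = (-(1/72)a - 8/81)(-72a^3 - 496a^2 + 72a + 2736) + ((1540/81)a^2 + (1540/9)a + 3080/9)
  -72a^3 - 496a^2 + 72a + 2736 = (-(1458/385)a + 3078/385)((1540/81)a^2 + (1540/9)a + 3080/9) + (0)
Last nonzero remainder: (1540/81)a^2 + (1540/9)a + 3080/9. Dividing through by 1540/81 gives the monic gcd a^2 + 9a + 18.

a^2 + 9a + 18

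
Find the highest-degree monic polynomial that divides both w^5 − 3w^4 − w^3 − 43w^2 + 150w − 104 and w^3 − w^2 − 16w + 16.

Apply the Euclidean algorithm:
  w^5 − 3w^4 − w^3 − 43w^2 + 150w − 104 = (w^2 − 2w + 13)(w^3 − w^2 − 16w + 16) + (−78w^2 + 390w − 312)
  w^3 − w^2 − 16w + 16 = (−(1/78)w − 2/39)(−78w^2 + 390w − 312) + (0)
Last nonzero remainder: −78w^2 + 390w − 312. Dividing through by −78 gives the monic gcd w^2 − 5w + 4.

w^2 − 5w + 4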